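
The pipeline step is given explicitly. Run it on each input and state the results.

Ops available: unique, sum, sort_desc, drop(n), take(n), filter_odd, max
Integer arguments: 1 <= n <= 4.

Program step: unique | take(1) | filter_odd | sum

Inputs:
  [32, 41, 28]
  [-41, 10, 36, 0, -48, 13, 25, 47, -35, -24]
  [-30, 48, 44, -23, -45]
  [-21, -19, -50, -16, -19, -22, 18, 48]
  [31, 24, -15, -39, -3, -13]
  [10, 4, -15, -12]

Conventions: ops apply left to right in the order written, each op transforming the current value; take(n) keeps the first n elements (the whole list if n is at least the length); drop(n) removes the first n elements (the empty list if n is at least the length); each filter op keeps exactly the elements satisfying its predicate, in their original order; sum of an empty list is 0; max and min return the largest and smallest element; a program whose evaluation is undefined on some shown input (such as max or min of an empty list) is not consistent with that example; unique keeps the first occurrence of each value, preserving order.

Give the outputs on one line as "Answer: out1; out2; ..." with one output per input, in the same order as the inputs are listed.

Execution, op by op:
  [32, 41, 28] -> [32, 41, 28] -> [32] -> [] -> 0
  [-41, 10, 36, 0, -48, 13, 25, 47, -35, -24] -> [-41, 10, 36, 0, -48, 13, 25, 47, -35, -24] -> [-41] -> [-41] -> -41
  [-30, 48, 44, -23, -45] -> [-30, 48, 44, -23, -45] -> [-30] -> [] -> 0
  [-21, -19, -50, -16, -19, -22, 18, 48] -> [-21, -19, -50, -16, -22, 18, 48] -> [-21] -> [-21] -> -21
  [31, 24, -15, -39, -3, -13] -> [31, 24, -15, -39, -3, -13] -> [31] -> [31] -> 31
  [10, 4, -15, -12] -> [10, 4, -15, -12] -> [10] -> [] -> 0

0; -41; 0; -21; 31; 0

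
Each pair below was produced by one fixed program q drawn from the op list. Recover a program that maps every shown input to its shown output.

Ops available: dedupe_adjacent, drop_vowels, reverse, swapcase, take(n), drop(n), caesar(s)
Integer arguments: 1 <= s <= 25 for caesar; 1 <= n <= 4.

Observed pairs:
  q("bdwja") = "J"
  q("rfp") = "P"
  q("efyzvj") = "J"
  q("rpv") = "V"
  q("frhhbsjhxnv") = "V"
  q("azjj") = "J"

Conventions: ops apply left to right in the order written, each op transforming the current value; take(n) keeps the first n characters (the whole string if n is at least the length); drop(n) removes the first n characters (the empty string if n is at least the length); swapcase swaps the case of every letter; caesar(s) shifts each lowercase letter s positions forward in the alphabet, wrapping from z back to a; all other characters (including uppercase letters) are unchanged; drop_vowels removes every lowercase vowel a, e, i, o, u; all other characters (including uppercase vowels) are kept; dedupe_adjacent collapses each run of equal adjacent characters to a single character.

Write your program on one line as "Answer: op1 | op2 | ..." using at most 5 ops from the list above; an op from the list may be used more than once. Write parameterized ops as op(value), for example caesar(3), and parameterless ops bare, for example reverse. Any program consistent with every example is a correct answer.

drop(2) | reverse | drop_vowels | take(1) | swapcase

Check, running the answer program on each example:
  "bdwja" -> "wja" -> "ajw" -> "jw" -> "j" -> "J"
  "rfp" -> "p" -> "p" -> "p" -> "p" -> "P"
  "efyzvj" -> "yzvj" -> "jvzy" -> "jvzy" -> "j" -> "J"
  "rpv" -> "v" -> "v" -> "v" -> "v" -> "V"
  "frhhbsjhxnv" -> "hhbsjhxnv" -> "vnxhjsbhh" -> "vnxhjsbhh" -> "v" -> "V"
  "azjj" -> "jj" -> "jj" -> "jj" -> "j" -> "J"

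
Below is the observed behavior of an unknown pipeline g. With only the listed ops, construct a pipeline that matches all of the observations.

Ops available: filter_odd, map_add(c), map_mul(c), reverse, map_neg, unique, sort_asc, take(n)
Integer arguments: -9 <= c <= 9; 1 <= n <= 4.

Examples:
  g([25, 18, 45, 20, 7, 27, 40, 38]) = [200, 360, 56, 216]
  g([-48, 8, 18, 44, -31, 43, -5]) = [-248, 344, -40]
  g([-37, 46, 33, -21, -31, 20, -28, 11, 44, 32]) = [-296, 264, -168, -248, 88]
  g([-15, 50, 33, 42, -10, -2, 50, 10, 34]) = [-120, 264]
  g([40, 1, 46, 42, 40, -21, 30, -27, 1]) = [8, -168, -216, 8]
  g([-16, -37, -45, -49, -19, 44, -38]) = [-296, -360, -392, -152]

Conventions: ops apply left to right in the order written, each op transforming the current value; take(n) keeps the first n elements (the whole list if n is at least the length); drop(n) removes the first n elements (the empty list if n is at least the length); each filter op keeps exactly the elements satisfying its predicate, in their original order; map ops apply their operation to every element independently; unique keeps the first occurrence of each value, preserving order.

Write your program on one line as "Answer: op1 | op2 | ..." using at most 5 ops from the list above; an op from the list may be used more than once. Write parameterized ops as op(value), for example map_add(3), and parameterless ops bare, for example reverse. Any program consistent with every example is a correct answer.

filter_odd | map_neg | map_mul(8) | map_mul(-1)

Check, running the answer program on each example:
  [25, 18, 45, 20, 7, 27, 40, 38] -> [25, 45, 7, 27] -> [-25, -45, -7, -27] -> [-200, -360, -56, -216] -> [200, 360, 56, 216]
  [-48, 8, 18, 44, -31, 43, -5] -> [-31, 43, -5] -> [31, -43, 5] -> [248, -344, 40] -> [-248, 344, -40]
  [-37, 46, 33, -21, -31, 20, -28, 11, 44, 32] -> [-37, 33, -21, -31, 11] -> [37, -33, 21, 31, -11] -> [296, -264, 168, 248, -88] -> [-296, 264, -168, -248, 88]
  [-15, 50, 33, 42, -10, -2, 50, 10, 34] -> [-15, 33] -> [15, -33] -> [120, -264] -> [-120, 264]
  [40, 1, 46, 42, 40, -21, 30, -27, 1] -> [1, -21, -27, 1] -> [-1, 21, 27, -1] -> [-8, 168, 216, -8] -> [8, -168, -216, 8]
  [-16, -37, -45, -49, -19, 44, -38] -> [-37, -45, -49, -19] -> [37, 45, 49, 19] -> [296, 360, 392, 152] -> [-296, -360, -392, -152]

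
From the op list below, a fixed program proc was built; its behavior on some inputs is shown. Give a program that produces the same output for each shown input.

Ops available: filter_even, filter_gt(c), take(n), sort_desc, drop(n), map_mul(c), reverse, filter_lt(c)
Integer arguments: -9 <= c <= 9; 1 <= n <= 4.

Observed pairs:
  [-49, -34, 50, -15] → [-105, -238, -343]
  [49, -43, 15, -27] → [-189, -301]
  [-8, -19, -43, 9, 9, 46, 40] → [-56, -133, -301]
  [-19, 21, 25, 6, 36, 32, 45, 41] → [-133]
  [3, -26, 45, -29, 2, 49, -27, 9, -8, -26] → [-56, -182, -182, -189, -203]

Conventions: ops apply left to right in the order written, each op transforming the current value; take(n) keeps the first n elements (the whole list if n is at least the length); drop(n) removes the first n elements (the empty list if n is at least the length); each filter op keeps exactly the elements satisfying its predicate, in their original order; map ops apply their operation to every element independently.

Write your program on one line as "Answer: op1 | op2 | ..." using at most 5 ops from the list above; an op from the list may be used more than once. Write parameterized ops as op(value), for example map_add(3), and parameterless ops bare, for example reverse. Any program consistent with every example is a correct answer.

filter_lt(2) | map_mul(7) | reverse | sort_desc

Check, running the answer program on each example:
  [-49, -34, 50, -15] -> [-49, -34, -15] -> [-343, -238, -105] -> [-105, -238, -343] -> [-105, -238, -343]
  [49, -43, 15, -27] -> [-43, -27] -> [-301, -189] -> [-189, -301] -> [-189, -301]
  [-8, -19, -43, 9, 9, 46, 40] -> [-8, -19, -43] -> [-56, -133, -301] -> [-301, -133, -56] -> [-56, -133, -301]
  [-19, 21, 25, 6, 36, 32, 45, 41] -> [-19] -> [-133] -> [-133] -> [-133]
  [3, -26, 45, -29, 2, 49, -27, 9, -8, -26] -> [-26, -29, -27, -8, -26] -> [-182, -203, -189, -56, -182] -> [-182, -56, -189, -203, -182] -> [-56, -182, -182, -189, -203]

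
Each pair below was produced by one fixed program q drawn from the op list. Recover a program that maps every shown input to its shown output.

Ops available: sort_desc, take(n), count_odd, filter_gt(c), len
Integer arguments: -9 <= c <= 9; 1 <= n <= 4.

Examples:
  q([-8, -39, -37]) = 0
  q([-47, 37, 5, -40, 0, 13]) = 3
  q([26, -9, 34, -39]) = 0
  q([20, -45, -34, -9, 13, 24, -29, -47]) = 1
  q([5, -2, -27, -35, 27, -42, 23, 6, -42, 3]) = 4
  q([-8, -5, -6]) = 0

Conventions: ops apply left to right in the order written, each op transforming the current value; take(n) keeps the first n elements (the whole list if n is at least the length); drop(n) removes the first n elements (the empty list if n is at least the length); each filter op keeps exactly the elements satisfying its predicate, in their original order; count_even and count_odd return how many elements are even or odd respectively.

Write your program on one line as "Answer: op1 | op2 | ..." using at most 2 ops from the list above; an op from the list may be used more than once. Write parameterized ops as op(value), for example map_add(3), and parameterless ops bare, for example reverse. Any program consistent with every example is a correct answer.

filter_gt(-1) | count_odd

Check, running the answer program on each example:
  [-8, -39, -37] -> [] -> 0
  [-47, 37, 5, -40, 0, 13] -> [37, 5, 0, 13] -> 3
  [26, -9, 34, -39] -> [26, 34] -> 0
  [20, -45, -34, -9, 13, 24, -29, -47] -> [20, 13, 24] -> 1
  [5, -2, -27, -35, 27, -42, 23, 6, -42, 3] -> [5, 27, 23, 6, 3] -> 4
  [-8, -5, -6] -> [] -> 0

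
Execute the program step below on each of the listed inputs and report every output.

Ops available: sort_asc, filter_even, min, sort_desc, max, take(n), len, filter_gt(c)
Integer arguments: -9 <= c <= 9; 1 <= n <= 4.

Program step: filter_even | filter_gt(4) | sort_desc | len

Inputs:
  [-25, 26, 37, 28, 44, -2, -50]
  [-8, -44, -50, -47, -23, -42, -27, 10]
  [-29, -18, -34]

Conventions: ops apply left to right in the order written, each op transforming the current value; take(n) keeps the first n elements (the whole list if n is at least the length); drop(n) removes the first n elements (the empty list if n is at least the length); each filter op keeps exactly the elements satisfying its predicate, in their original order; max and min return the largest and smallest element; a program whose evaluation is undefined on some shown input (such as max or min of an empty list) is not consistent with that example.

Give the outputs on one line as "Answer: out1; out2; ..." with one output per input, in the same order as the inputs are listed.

Execution, op by op:
  [-25, 26, 37, 28, 44, -2, -50] -> [26, 28, 44, -2, -50] -> [26, 28, 44] -> [44, 28, 26] -> 3
  [-8, -44, -50, -47, -23, -42, -27, 10] -> [-8, -44, -50, -42, 10] -> [10] -> [10] -> 1
  [-29, -18, -34] -> [-18, -34] -> [] -> [] -> 0

3; 1; 0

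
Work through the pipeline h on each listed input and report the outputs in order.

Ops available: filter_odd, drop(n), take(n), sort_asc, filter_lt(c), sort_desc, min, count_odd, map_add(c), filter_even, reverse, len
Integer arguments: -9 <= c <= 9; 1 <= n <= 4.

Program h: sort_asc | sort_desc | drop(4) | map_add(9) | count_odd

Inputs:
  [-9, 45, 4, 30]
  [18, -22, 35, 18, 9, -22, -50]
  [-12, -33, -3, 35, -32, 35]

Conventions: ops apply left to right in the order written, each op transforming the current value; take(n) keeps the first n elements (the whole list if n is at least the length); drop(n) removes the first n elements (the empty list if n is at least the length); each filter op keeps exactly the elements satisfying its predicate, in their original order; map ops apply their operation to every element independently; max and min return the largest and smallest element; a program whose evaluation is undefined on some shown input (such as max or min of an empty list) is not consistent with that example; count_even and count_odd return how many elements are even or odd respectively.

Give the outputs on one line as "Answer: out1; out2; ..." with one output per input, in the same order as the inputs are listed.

0; 3; 1

Execution, op by op:
  [-9, 45, 4, 30] -> [-9, 4, 30, 45] -> [45, 30, 4, -9] -> [] -> [] -> 0
  [18, -22, 35, 18, 9, -22, -50] -> [-50, -22, -22, 9, 18, 18, 35] -> [35, 18, 18, 9, -22, -22, -50] -> [-22, -22, -50] -> [-13, -13, -41] -> 3
  [-12, -33, -3, 35, -32, 35] -> [-33, -32, -12, -3, 35, 35] -> [35, 35, -3, -12, -32, -33] -> [-32, -33] -> [-23, -24] -> 1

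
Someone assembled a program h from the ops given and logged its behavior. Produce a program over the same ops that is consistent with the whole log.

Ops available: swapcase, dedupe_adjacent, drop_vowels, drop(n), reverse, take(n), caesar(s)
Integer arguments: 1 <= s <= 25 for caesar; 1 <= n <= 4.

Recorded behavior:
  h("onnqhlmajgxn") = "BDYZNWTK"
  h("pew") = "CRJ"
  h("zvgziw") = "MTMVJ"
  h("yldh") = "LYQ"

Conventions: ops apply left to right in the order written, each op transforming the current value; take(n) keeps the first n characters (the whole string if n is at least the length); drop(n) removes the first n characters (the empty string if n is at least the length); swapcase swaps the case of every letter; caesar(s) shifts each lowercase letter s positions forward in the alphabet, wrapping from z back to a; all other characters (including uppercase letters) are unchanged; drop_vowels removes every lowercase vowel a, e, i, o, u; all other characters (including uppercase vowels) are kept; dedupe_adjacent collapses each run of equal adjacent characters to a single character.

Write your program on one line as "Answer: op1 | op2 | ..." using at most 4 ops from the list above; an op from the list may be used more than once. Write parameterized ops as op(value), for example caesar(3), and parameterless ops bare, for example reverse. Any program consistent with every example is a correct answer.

caesar(13) | drop_vowels | swapcase

Check, running the answer program on each example:
  "onnqhlmajgxn" -> "baaduyznwtka" -> "bdyznwtk" -> "BDYZNWTK"
  "pew" -> "crj" -> "crj" -> "CRJ"
  "zvgziw" -> "mitmvj" -> "mtmvj" -> "MTMVJ"
  "yldh" -> "lyqu" -> "lyq" -> "LYQ"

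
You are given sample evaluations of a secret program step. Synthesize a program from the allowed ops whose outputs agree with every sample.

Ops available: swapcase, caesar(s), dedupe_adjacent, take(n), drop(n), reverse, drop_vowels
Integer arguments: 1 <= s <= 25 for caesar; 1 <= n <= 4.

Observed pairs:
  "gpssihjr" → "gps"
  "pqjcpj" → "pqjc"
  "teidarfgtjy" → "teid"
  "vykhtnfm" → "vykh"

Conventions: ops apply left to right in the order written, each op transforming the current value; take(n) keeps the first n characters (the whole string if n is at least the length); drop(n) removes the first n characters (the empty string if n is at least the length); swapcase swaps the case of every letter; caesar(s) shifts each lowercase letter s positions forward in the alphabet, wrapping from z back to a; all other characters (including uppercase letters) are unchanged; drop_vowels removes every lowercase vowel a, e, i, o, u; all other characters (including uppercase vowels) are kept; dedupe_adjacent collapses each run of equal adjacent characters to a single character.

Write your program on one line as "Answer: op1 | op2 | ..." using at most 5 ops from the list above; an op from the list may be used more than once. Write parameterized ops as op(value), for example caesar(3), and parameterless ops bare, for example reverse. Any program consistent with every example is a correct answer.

swapcase | take(4) | swapcase | dedupe_adjacent

Check, running the answer program on each example:
  "gpssihjr" -> "GPSSIHJR" -> "GPSS" -> "gpss" -> "gps"
  "pqjcpj" -> "PQJCPJ" -> "PQJC" -> "pqjc" -> "pqjc"
  "teidarfgtjy" -> "TEIDARFGTJY" -> "TEID" -> "teid" -> "teid"
  "vykhtnfm" -> "VYKHTNFM" -> "VYKH" -> "vykh" -> "vykh"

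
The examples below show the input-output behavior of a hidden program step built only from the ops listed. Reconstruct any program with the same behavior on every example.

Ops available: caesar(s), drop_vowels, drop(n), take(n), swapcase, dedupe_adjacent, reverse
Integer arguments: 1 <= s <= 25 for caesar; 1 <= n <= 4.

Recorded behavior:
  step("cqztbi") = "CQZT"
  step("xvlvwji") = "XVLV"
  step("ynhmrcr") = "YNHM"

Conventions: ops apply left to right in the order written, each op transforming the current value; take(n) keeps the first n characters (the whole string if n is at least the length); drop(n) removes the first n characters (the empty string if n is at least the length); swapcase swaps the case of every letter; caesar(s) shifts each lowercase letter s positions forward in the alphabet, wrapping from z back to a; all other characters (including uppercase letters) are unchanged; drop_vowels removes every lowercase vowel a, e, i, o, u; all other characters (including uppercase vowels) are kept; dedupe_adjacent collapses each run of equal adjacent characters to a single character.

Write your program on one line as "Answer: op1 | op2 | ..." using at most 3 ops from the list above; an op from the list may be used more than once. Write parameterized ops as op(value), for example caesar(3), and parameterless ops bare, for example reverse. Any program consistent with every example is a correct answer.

take(4) | swapcase

Check, running the answer program on each example:
  "cqztbi" -> "cqzt" -> "CQZT"
  "xvlvwji" -> "xvlv" -> "XVLV"
  "ynhmrcr" -> "ynhm" -> "YNHM"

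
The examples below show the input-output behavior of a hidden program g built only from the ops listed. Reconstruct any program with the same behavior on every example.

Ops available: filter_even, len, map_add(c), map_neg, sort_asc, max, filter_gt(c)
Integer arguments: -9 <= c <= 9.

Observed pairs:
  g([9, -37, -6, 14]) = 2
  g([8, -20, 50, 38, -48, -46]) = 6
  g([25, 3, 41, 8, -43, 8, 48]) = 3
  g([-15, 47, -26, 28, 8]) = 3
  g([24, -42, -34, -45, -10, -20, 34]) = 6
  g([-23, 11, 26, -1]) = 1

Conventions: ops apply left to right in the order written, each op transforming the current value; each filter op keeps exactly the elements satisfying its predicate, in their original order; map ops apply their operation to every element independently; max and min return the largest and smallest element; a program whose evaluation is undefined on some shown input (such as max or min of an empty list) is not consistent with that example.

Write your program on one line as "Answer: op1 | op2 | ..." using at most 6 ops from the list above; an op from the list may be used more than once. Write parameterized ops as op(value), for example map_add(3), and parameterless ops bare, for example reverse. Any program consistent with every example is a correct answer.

filter_even | map_neg | sort_asc | map_add(-4) | map_neg | len

Check, running the answer program on each example:
  [9, -37, -6, 14] -> [-6, 14] -> [6, -14] -> [-14, 6] -> [-18, 2] -> [18, -2] -> 2
  [8, -20, 50, 38, -48, -46] -> [8, -20, 50, 38, -48, -46] -> [-8, 20, -50, -38, 48, 46] -> [-50, -38, -8, 20, 46, 48] -> [-54, -42, -12, 16, 42, 44] -> [54, 42, 12, -16, -42, -44] -> 6
  [25, 3, 41, 8, -43, 8, 48] -> [8, 8, 48] -> [-8, -8, -48] -> [-48, -8, -8] -> [-52, -12, -12] -> [52, 12, 12] -> 3
  [-15, 47, -26, 28, 8] -> [-26, 28, 8] -> [26, -28, -8] -> [-28, -8, 26] -> [-32, -12, 22] -> [32, 12, -22] -> 3
  [24, -42, -34, -45, -10, -20, 34] -> [24, -42, -34, -10, -20, 34] -> [-24, 42, 34, 10, 20, -34] -> [-34, -24, 10, 20, 34, 42] -> [-38, -28, 6, 16, 30, 38] -> [38, 28, -6, -16, -30, -38] -> 6
  [-23, 11, 26, -1] -> [26] -> [-26] -> [-26] -> [-30] -> [30] -> 1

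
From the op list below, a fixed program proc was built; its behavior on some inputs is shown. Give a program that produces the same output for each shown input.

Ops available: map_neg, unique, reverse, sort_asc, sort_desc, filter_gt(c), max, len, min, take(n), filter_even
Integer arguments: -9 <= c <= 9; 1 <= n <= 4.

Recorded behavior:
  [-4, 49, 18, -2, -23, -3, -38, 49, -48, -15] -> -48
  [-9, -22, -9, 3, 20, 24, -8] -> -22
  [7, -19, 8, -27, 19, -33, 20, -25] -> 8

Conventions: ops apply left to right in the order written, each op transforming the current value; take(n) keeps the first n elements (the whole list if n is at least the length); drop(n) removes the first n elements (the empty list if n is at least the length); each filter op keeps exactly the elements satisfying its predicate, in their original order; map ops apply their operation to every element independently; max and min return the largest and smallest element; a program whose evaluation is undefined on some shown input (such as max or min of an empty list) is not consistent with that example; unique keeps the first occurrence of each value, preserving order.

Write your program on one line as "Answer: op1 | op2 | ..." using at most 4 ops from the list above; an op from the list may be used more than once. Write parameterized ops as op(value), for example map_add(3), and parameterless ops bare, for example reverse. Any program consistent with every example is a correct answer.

filter_even | reverse | min

Check, running the answer program on each example:
  [-4, 49, 18, -2, -23, -3, -38, 49, -48, -15] -> [-4, 18, -2, -38, -48] -> [-48, -38, -2, 18, -4] -> -48
  [-9, -22, -9, 3, 20, 24, -8] -> [-22, 20, 24, -8] -> [-8, 24, 20, -22] -> -22
  [7, -19, 8, -27, 19, -33, 20, -25] -> [8, 20] -> [20, 8] -> 8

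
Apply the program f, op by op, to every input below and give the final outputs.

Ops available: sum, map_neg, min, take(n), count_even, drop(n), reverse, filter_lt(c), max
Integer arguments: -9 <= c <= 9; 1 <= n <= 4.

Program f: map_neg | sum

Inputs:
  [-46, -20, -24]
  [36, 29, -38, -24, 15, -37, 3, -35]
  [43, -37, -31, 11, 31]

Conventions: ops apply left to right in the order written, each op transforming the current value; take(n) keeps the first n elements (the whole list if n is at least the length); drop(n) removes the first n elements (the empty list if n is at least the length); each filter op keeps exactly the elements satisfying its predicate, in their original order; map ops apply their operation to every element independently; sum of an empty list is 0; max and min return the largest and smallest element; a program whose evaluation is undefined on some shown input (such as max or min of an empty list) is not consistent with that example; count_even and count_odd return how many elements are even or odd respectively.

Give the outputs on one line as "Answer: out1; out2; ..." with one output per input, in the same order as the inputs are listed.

Execution, op by op:
  [-46, -20, -24] -> [46, 20, 24] -> 90
  [36, 29, -38, -24, 15, -37, 3, -35] -> [-36, -29, 38, 24, -15, 37, -3, 35] -> 51
  [43, -37, -31, 11, 31] -> [-43, 37, 31, -11, -31] -> -17

90; 51; -17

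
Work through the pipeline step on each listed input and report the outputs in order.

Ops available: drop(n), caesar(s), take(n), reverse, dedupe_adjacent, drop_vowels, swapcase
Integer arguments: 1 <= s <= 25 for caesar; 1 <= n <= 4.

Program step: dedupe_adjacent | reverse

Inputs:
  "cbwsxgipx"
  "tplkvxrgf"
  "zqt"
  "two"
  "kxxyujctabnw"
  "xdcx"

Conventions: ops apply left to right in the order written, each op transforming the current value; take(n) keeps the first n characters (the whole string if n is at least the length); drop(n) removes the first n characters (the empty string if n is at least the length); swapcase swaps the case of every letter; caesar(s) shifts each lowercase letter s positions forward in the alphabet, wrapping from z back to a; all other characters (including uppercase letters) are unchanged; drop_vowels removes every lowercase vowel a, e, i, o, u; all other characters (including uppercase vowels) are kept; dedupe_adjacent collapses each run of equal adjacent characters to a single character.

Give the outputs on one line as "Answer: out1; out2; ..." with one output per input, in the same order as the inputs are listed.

"xpigxswbc"; "fgrxvklpt"; "tqz"; "owt"; "wnbatcjuyxk"; "xcdx"

Execution, op by op:
  "cbwsxgipx" -> "cbwsxgipx" -> "xpigxswbc"
  "tplkvxrgf" -> "tplkvxrgf" -> "fgrxvklpt"
  "zqt" -> "zqt" -> "tqz"
  "two" -> "two" -> "owt"
  "kxxyujctabnw" -> "kxyujctabnw" -> "wnbatcjuyxk"
  "xdcx" -> "xdcx" -> "xcdx"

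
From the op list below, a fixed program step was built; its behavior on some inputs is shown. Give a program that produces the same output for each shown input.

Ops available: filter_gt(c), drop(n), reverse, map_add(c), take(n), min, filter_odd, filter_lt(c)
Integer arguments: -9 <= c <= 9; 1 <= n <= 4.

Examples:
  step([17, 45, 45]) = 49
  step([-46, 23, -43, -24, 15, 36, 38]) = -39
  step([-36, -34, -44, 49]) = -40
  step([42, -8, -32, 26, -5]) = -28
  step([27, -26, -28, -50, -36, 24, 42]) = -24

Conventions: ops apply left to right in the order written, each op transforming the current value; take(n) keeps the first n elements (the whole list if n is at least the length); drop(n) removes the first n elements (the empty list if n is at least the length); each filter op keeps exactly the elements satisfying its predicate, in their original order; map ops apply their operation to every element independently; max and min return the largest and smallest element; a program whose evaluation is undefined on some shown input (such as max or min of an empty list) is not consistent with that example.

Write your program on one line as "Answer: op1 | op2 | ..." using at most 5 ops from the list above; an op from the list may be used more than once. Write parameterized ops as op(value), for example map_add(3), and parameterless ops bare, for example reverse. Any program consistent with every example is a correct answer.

drop(2) | take(2) | take(1) | map_add(4) | min

Check, running the answer program on each example:
  [17, 45, 45] -> [45] -> [45] -> [45] -> [49] -> 49
  [-46, 23, -43, -24, 15, 36, 38] -> [-43, -24, 15, 36, 38] -> [-43, -24] -> [-43] -> [-39] -> -39
  [-36, -34, -44, 49] -> [-44, 49] -> [-44, 49] -> [-44] -> [-40] -> -40
  [42, -8, -32, 26, -5] -> [-32, 26, -5] -> [-32, 26] -> [-32] -> [-28] -> -28
  [27, -26, -28, -50, -36, 24, 42] -> [-28, -50, -36, 24, 42] -> [-28, -50] -> [-28] -> [-24] -> -24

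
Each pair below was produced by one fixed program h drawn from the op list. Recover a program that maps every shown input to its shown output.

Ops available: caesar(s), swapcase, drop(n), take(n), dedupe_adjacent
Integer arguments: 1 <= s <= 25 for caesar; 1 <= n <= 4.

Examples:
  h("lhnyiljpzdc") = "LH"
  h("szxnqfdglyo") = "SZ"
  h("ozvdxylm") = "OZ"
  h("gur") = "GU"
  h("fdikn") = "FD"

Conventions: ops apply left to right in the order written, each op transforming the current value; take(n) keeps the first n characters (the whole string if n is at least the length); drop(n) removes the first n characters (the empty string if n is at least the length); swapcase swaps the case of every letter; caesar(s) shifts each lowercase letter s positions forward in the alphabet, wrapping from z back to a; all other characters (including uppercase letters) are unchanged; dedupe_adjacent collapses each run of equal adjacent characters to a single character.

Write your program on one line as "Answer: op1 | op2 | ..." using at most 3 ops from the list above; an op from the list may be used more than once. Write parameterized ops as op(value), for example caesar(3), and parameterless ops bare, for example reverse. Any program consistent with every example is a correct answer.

take(2) | swapcase

Check, running the answer program on each example:
  "lhnyiljpzdc" -> "lh" -> "LH"
  "szxnqfdglyo" -> "sz" -> "SZ"
  "ozvdxylm" -> "oz" -> "OZ"
  "gur" -> "gu" -> "GU"
  "fdikn" -> "fd" -> "FD"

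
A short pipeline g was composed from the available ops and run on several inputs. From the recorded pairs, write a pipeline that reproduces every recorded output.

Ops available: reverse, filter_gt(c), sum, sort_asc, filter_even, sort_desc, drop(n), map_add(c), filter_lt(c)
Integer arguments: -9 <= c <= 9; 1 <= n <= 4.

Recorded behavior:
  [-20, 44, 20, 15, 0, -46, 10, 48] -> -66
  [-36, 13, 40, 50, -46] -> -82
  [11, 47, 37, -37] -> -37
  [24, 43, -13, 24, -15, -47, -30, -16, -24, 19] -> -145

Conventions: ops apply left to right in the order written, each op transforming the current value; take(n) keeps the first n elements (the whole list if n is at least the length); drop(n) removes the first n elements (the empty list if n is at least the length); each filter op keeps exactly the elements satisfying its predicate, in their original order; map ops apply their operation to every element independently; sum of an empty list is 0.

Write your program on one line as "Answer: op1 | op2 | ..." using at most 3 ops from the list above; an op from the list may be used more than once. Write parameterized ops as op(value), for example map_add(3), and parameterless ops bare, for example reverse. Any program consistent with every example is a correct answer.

filter_lt(-3) | sort_asc | sum

Check, running the answer program on each example:
  [-20, 44, 20, 15, 0, -46, 10, 48] -> [-20, -46] -> [-46, -20] -> -66
  [-36, 13, 40, 50, -46] -> [-36, -46] -> [-46, -36] -> -82
  [11, 47, 37, -37] -> [-37] -> [-37] -> -37
  [24, 43, -13, 24, -15, -47, -30, -16, -24, 19] -> [-13, -15, -47, -30, -16, -24] -> [-47, -30, -24, -16, -15, -13] -> -145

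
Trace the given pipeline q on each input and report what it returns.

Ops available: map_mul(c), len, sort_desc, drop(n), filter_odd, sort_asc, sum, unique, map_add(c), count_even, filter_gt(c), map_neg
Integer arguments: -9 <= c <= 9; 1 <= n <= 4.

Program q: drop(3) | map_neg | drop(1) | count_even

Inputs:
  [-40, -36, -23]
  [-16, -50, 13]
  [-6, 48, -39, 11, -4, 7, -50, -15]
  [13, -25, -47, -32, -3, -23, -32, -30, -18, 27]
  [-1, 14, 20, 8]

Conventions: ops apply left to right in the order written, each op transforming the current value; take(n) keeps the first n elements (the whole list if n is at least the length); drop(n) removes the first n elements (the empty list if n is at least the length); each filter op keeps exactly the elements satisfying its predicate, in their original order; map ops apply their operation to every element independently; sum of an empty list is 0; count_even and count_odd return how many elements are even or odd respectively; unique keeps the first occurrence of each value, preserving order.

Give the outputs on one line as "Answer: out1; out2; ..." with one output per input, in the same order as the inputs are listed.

0; 0; 2; 3; 0

Execution, op by op:
  [-40, -36, -23] -> [] -> [] -> [] -> 0
  [-16, -50, 13] -> [] -> [] -> [] -> 0
  [-6, 48, -39, 11, -4, 7, -50, -15] -> [11, -4, 7, -50, -15] -> [-11, 4, -7, 50, 15] -> [4, -7, 50, 15] -> 2
  [13, -25, -47, -32, -3, -23, -32, -30, -18, 27] -> [-32, -3, -23, -32, -30, -18, 27] -> [32, 3, 23, 32, 30, 18, -27] -> [3, 23, 32, 30, 18, -27] -> 3
  [-1, 14, 20, 8] -> [8] -> [-8] -> [] -> 0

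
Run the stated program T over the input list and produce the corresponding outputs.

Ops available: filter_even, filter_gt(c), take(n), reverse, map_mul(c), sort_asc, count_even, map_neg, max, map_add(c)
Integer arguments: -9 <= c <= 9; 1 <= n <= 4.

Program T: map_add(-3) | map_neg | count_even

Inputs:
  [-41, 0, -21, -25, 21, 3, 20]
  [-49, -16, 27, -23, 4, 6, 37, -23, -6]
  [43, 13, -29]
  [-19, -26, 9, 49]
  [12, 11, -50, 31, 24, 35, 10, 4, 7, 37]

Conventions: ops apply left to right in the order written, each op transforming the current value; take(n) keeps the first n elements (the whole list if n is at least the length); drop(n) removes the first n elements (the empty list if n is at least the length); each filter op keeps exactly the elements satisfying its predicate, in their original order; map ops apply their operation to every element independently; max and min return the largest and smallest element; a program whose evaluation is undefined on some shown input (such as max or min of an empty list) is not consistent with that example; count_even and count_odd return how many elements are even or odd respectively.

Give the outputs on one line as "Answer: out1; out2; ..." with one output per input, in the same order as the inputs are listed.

Execution, op by op:
  [-41, 0, -21, -25, 21, 3, 20] -> [-44, -3, -24, -28, 18, 0, 17] -> [44, 3, 24, 28, -18, 0, -17] -> 5
  [-49, -16, 27, -23, 4, 6, 37, -23, -6] -> [-52, -19, 24, -26, 1, 3, 34, -26, -9] -> [52, 19, -24, 26, -1, -3, -34, 26, 9] -> 5
  [43, 13, -29] -> [40, 10, -32] -> [-40, -10, 32] -> 3
  [-19, -26, 9, 49] -> [-22, -29, 6, 46] -> [22, 29, -6, -46] -> 3
  [12, 11, -50, 31, 24, 35, 10, 4, 7, 37] -> [9, 8, -53, 28, 21, 32, 7, 1, 4, 34] -> [-9, -8, 53, -28, -21, -32, -7, -1, -4, -34] -> 5

5; 5; 3; 3; 5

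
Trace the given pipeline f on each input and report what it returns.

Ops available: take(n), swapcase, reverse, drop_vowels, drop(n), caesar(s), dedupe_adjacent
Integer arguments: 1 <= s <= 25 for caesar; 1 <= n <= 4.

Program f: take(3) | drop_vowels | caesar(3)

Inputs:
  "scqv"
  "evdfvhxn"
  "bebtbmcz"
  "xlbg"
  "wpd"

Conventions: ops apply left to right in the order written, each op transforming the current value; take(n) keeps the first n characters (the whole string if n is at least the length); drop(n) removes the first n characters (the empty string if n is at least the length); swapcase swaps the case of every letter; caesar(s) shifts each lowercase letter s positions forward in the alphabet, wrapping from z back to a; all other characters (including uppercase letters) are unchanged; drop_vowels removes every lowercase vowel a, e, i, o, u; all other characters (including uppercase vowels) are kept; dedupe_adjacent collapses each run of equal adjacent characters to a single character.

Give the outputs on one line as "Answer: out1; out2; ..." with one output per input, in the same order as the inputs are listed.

"vft"; "yg"; "ee"; "aoe"; "zsg"

Execution, op by op:
  "scqv" -> "scq" -> "scq" -> "vft"
  "evdfvhxn" -> "evd" -> "vd" -> "yg"
  "bebtbmcz" -> "beb" -> "bb" -> "ee"
  "xlbg" -> "xlb" -> "xlb" -> "aoe"
  "wpd" -> "wpd" -> "wpd" -> "zsg"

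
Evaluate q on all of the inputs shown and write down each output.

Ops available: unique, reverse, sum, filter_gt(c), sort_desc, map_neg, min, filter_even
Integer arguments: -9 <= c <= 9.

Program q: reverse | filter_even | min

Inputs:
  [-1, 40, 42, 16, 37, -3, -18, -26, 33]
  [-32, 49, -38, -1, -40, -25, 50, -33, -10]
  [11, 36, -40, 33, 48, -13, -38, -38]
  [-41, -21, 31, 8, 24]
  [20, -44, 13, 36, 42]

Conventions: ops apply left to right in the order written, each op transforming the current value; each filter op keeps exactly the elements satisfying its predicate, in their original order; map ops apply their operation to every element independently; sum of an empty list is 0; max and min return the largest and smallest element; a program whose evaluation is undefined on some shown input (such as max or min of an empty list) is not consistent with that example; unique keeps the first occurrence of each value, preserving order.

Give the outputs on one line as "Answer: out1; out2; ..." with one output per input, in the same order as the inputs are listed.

-26; -40; -40; 8; -44

Execution, op by op:
  [-1, 40, 42, 16, 37, -3, -18, -26, 33] -> [33, -26, -18, -3, 37, 16, 42, 40, -1] -> [-26, -18, 16, 42, 40] -> -26
  [-32, 49, -38, -1, -40, -25, 50, -33, -10] -> [-10, -33, 50, -25, -40, -1, -38, 49, -32] -> [-10, 50, -40, -38, -32] -> -40
  [11, 36, -40, 33, 48, -13, -38, -38] -> [-38, -38, -13, 48, 33, -40, 36, 11] -> [-38, -38, 48, -40, 36] -> -40
  [-41, -21, 31, 8, 24] -> [24, 8, 31, -21, -41] -> [24, 8] -> 8
  [20, -44, 13, 36, 42] -> [42, 36, 13, -44, 20] -> [42, 36, -44, 20] -> -44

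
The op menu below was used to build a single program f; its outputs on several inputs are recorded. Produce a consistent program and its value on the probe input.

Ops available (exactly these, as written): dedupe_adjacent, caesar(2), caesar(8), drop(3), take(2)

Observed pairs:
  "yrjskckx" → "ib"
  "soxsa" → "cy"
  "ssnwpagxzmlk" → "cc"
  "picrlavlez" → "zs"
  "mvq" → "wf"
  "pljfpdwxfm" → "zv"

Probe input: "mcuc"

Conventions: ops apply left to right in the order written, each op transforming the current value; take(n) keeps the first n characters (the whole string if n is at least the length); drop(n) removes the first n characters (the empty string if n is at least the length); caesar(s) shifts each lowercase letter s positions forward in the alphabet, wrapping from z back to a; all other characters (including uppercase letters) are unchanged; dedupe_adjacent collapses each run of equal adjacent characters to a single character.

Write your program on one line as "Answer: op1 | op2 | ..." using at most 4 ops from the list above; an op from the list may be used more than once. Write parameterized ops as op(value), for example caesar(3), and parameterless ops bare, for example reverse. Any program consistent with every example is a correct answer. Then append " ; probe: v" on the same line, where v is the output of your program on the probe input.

caesar(2) | take(2) | caesar(8) ; probe: "wm"

Check, running the answer program on each example:
  "yrjskckx" -> "atlumemz" -> "at" -> "ib"
  "soxsa" -> "uqzuc" -> "uq" -> "cy"
  "ssnwpagxzmlk" -> "uupyrcizbonm" -> "uu" -> "cc"
  "picrlavlez" -> "rketncxngb" -> "rk" -> "zs"
  "mvq" -> "oxs" -> "ox" -> "wf"
  "pljfpdwxfm" -> "rnlhrfyzho" -> "rn" -> "zv"
  probe: "mcuc" -> "oewe" -> "oe" -> "wm"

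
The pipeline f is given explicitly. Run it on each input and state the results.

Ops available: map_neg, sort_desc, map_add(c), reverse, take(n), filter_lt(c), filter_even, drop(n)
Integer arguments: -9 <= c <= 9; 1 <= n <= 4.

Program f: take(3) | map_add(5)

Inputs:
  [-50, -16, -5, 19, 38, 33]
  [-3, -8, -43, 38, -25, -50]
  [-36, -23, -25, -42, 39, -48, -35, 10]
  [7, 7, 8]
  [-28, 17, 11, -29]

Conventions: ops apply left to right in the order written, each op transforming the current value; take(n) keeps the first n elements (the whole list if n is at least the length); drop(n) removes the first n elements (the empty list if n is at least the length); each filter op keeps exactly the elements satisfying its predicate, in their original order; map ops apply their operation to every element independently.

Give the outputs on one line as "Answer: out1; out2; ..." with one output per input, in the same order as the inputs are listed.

[-45, -11, 0]; [2, -3, -38]; [-31, -18, -20]; [12, 12, 13]; [-23, 22, 16]

Execution, op by op:
  [-50, -16, -5, 19, 38, 33] -> [-50, -16, -5] -> [-45, -11, 0]
  [-3, -8, -43, 38, -25, -50] -> [-3, -8, -43] -> [2, -3, -38]
  [-36, -23, -25, -42, 39, -48, -35, 10] -> [-36, -23, -25] -> [-31, -18, -20]
  [7, 7, 8] -> [7, 7, 8] -> [12, 12, 13]
  [-28, 17, 11, -29] -> [-28, 17, 11] -> [-23, 22, 16]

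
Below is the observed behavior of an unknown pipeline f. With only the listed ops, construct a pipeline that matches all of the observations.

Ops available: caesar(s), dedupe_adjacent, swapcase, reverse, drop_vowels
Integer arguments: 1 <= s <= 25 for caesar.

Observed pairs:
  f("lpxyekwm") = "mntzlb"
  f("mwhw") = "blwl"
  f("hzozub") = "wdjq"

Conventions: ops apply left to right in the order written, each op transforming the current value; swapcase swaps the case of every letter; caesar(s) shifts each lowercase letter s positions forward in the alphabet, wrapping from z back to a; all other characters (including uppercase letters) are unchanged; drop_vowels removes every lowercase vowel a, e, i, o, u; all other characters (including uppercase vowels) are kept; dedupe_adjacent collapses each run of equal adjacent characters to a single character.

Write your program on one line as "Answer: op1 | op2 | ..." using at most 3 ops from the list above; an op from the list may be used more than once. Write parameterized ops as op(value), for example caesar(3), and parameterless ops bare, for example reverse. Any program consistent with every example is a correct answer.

caesar(15) | drop_vowels

Check, running the answer program on each example:
  "lpxyekwm" -> "aemntzlb" -> "mntzlb"
  "mwhw" -> "blwl" -> "blwl"
  "hzozub" -> "wodojq" -> "wdjq"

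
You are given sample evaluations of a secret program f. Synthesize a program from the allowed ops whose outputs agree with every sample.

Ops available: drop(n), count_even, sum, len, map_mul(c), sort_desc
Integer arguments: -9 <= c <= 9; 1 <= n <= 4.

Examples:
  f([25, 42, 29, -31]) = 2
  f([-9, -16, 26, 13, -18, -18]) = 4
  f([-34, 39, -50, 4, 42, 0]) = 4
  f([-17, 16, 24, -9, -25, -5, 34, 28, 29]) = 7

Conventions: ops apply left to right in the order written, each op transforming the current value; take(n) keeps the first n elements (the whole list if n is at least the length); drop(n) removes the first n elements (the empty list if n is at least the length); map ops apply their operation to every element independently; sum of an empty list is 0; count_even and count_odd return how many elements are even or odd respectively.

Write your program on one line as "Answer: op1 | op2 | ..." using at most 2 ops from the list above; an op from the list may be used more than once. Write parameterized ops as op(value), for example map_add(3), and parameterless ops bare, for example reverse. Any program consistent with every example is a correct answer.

drop(2) | len

Check, running the answer program on each example:
  [25, 42, 29, -31] -> [29, -31] -> 2
  [-9, -16, 26, 13, -18, -18] -> [26, 13, -18, -18] -> 4
  [-34, 39, -50, 4, 42, 0] -> [-50, 4, 42, 0] -> 4
  [-17, 16, 24, -9, -25, -5, 34, 28, 29] -> [24, -9, -25, -5, 34, 28, 29] -> 7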